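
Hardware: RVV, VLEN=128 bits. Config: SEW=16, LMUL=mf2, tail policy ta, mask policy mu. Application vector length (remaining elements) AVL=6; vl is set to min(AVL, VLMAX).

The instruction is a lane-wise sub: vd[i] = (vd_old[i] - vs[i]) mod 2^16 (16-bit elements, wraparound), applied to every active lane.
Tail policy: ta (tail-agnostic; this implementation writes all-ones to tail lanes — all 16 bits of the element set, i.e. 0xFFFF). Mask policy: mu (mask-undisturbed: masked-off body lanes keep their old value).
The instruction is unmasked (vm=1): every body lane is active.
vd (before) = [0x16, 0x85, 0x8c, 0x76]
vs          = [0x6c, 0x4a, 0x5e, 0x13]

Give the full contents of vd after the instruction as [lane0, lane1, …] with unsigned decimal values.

VLMAX = VLEN×LMUL/SEW = 128×1/2/16 = 4
vl = min(AVL, VLMAX) = min(6, 4) = 4
[0] sub(0x16,0x6c) = 0xffaa
[1] sub(0x85,0x4a) = 0x3b
[2] sub(0x8c,0x5e) = 0x2e
[3] sub(0x76,0x13) = 0x63

vd = [65450, 59, 46, 99]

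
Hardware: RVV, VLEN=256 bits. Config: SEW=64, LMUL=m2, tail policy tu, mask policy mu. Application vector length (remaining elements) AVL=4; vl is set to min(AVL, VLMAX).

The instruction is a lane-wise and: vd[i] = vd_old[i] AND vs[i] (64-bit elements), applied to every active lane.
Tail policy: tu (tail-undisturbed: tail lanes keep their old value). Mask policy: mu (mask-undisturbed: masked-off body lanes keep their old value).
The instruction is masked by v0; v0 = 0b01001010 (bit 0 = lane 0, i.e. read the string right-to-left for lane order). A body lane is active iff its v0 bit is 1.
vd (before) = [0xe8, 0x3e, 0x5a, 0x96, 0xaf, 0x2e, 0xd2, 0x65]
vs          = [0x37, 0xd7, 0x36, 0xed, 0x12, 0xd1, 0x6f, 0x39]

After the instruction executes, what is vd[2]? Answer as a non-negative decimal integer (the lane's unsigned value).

lanes per group: 256·2/64 = 8
vl = min(AVL, VLMAX) = min(4, 8) = 4
lane  0: mask-off/keep ⇒ 0xe8
lane  1: and(0x3e,0xd7) ⇒ 0x16
lane  2: mask-off/keep ⇒ 0x5a
lane  3: and(0x96,0xed) ⇒ 0x84
lane  4: tail/keep ⇒ 0xaf
lane  5: tail/keep ⇒ 0x2e
lane  6: tail/keep ⇒ 0xd2
lane  7: tail/keep ⇒ 0x65

vd[2] = 90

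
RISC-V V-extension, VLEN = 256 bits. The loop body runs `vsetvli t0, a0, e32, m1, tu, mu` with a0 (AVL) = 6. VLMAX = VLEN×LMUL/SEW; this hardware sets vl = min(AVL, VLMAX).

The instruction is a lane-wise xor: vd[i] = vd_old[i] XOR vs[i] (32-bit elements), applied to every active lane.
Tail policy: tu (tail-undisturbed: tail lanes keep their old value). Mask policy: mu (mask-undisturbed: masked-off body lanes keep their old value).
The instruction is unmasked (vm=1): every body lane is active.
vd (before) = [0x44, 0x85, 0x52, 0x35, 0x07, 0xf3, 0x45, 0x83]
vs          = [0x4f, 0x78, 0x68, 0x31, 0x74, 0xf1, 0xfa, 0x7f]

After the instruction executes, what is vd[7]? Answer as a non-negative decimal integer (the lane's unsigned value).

VLMAX = VLEN×LMUL/SEW = 256×1/32 = 8
vl ← min(6, 8) = 6
lane  0: xor(0x44,0x4f) ⇒ 0x0b
lane  1: xor(0x85,0x78) ⇒ 0xfd
lane  2: xor(0x52,0x68) ⇒ 0x3a
lane  3: xor(0x35,0x31) ⇒ 0x04
lane  4: xor(0x07,0x74) ⇒ 0x73
lane  5: xor(0xf3,0xf1) ⇒ 0x02
lane  6: tail/keep ⇒ 0x45
lane  7: tail/keep ⇒ 0x83

vd[7] = 131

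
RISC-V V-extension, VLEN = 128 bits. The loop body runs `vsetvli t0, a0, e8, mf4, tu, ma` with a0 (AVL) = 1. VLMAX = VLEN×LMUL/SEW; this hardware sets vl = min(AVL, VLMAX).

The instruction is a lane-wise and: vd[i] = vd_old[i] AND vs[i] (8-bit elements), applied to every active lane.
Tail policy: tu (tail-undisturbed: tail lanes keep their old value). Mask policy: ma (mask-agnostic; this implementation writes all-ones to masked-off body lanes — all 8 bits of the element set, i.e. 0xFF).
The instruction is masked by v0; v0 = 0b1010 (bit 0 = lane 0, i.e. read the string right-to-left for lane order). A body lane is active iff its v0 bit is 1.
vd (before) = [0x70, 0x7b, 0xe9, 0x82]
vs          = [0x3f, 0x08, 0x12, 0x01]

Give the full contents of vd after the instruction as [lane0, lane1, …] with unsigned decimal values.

vd = [255, 123, 233, 130]

lanes per group: 128·1/4/8 = 4
AVL=1 ≤ VLMAX=4, so vl = 1
  i=0: mask-off/ones → 255
  i=1: tail/keep → 123
  i=2: tail/keep → 233
  i=3: tail/keep → 130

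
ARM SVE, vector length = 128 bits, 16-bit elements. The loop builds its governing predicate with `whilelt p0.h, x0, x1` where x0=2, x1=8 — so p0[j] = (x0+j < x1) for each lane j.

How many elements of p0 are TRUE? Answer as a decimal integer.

vl = 6

register lanes = 128/16 = 8
p0[j] = (2+j < 8); true for j=0..5 → 6 lanes set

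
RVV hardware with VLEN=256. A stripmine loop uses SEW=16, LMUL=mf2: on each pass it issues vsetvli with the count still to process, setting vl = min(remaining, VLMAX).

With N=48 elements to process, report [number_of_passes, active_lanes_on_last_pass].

VLMAX = (256 × 1/2) / 16 = 8 lanes
48 elements at 8/iter → 6 passes, remainder 8 on the last

[iterations, last_vl] = [6, 8]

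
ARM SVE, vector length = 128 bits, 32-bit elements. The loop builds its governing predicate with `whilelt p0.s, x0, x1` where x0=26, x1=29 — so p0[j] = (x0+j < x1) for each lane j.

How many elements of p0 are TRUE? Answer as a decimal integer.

lane count: 128 div 32 = 4
active while 26+j < 29, i.e. j ∈ [0,3) capped at 4 ⇒ 3

vl = 3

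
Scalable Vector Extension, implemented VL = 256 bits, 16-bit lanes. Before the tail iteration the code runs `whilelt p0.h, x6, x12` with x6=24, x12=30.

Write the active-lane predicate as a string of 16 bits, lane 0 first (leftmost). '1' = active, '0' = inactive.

predicate = 1111110000000000

lane count: 256 div 16 = 16
active while 24+j < 30, i.e. j ∈ [0,6) capped at 16 ⇒ 6
bits (lane 0 leftmost): 1111110000000000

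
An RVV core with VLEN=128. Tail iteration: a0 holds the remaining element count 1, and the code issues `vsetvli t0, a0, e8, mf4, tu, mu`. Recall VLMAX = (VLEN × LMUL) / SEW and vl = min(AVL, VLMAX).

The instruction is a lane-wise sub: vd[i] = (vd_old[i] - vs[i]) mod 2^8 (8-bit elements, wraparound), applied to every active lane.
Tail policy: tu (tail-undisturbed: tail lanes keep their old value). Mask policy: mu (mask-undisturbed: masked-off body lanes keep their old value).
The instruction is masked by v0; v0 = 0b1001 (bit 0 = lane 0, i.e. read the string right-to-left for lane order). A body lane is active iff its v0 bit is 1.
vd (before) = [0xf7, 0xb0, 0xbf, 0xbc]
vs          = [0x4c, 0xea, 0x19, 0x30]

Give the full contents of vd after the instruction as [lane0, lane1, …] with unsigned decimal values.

VLMAX = (128 × 1/4) / 8 = 4 lanes
vl ← min(1, 4) = 1
vd[0] sub(0xf7,0x4c) -> 0xab
vd[1] tail/keep -> 0xb0
vd[2] tail/keep -> 0xbf
vd[3] tail/keep -> 0xbc

vd = [171, 176, 191, 188]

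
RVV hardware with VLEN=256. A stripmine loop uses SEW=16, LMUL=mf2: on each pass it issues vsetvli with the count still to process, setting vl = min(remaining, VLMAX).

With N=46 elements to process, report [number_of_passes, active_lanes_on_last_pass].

VLMAX = VLEN×LMUL/SEW = 256×1/2/16 = 8
46 elements at 8/iter → 6 passes, remainder 6 on the last

[iterations, last_vl] = [6, 6]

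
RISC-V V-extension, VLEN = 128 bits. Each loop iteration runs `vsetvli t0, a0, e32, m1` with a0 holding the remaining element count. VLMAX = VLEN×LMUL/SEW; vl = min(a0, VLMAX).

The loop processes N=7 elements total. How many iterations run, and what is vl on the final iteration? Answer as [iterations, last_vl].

[iterations, last_vl] = [2, 3]

VLMAX = VLEN×LMUL/SEW = 128×1/32 = 4
7 elements at 4/iter → 2 passes, remainder 3 on the last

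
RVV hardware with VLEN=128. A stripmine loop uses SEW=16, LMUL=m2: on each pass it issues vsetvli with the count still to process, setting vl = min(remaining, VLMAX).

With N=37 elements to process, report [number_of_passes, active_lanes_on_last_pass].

[iterations, last_vl] = [3, 5]

VLMAX = VLEN×LMUL/SEW = 128×2/16 = 16
N=37: ⌈37/16⌉ = 3 iters; last vl = 37 − 2×16 = 5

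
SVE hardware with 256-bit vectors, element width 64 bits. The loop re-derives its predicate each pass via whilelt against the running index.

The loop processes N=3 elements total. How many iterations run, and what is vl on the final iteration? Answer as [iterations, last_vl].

lane count: 256 div 64 = 4
N=3: ⌈3/4⌉ = 1 iters; last vl = 3 − 0×4 = 3

[iterations, last_vl] = [1, 3]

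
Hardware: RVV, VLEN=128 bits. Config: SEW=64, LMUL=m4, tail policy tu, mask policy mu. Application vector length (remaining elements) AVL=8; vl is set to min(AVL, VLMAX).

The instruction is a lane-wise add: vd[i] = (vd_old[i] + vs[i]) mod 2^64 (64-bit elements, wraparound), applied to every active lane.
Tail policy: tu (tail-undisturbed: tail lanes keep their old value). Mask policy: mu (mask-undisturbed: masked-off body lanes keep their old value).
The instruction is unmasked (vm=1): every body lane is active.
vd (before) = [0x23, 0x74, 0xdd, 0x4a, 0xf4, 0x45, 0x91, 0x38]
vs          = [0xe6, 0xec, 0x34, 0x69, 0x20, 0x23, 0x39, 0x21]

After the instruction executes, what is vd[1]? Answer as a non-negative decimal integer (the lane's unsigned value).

vd[1] = 352

VLMAX = VLEN×LMUL/SEW = 128×4/64 = 8
AVL=8 ≤ VLMAX=8, so vl = 8
lane  0: add(0x23,0xe6) ⇒ 0x109
lane  1: add(0x74,0xec) ⇒ 0x160
lane  2: add(0xdd,0x34) ⇒ 0x111
lane  3: add(0x4a,0x69) ⇒ 0xb3
lane  4: add(0xf4,0x20) ⇒ 0x114
lane  5: add(0x45,0x23) ⇒ 0x68
lane  6: add(0x91,0x39) ⇒ 0xca
lane  7: add(0x38,0x21) ⇒ 0x59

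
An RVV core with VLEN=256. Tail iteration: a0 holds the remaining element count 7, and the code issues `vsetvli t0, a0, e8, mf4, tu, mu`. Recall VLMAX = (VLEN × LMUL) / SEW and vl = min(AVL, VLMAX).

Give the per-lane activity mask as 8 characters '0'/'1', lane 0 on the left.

lanes per group: 256·1/4/8 = 8
AVL=7 ≤ VLMAX=8, so vl = 7
bits (lane 0 leftmost): 11111110

predicate = 11111110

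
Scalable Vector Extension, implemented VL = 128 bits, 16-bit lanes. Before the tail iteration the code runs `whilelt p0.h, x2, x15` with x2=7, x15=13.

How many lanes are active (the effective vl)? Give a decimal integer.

register lanes = 128/16 = 8
p0[j] = (7+j < 13); true for j=0..5 → 6 lanes set

vl = 6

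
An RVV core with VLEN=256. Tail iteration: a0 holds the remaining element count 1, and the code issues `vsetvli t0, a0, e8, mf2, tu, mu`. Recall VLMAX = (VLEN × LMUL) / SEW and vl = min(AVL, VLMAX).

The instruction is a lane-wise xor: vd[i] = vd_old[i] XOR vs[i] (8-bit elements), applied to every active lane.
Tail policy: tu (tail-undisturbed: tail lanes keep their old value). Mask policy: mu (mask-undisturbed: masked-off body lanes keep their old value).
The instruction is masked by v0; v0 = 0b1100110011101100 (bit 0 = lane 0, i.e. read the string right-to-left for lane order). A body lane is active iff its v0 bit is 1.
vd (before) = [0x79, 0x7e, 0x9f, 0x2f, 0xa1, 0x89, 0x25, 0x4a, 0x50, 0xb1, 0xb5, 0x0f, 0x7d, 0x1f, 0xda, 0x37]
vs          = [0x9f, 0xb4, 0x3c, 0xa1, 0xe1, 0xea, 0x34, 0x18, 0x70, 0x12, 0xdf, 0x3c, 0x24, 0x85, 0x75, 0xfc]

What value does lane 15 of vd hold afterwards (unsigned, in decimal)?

vd[15] = 55

lanes per group: 256·1/2/8 = 16
vl = min(AVL, VLMAX) = min(1, 16) = 1
lane  0: mask-off/keep ⇒ 0x79
lane  1: tail/keep ⇒ 0x7e
lane  2: tail/keep ⇒ 0x9f
lane  3: tail/keep ⇒ 0x2f
lane  4: tail/keep ⇒ 0xa1
lane  5: tail/keep ⇒ 0x89
lane  6: tail/keep ⇒ 0x25
lane  7: tail/keep ⇒ 0x4a
lane  8: tail/keep ⇒ 0x50
lane  9: tail/keep ⇒ 0xb1
lane 10: tail/keep ⇒ 0xb5
lane 11: tail/keep ⇒ 0x0f
lane 12: tail/keep ⇒ 0x7d
lane 13: tail/keep ⇒ 0x1f
lane 14: tail/keep ⇒ 0xda
lane 15: tail/keep ⇒ 0x37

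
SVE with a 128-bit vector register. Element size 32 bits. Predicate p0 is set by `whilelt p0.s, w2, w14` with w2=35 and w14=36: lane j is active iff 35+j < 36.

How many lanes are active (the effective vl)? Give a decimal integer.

128-bit reg / 32-bit elem → 4 lanes
whilelt: lane j active iff 35+j < 36 → j < 1 → 1 active

vl = 1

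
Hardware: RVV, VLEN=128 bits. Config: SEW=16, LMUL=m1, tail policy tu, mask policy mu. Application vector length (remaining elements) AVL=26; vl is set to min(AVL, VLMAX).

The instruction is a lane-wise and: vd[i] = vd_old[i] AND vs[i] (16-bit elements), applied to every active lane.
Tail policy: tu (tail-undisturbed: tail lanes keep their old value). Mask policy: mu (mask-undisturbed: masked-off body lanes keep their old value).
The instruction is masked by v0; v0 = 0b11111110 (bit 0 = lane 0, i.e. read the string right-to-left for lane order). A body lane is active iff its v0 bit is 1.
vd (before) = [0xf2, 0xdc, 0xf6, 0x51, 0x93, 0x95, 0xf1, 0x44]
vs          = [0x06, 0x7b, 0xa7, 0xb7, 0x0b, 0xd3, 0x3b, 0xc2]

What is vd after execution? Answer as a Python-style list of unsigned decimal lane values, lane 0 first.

vd = [242, 88, 166, 17, 3, 145, 49, 64]

VLMAX = VLEN×LMUL/SEW = 128×1/16 = 8
AVL=26 > VLMAX=8, so vl = 8
  i=0: mask-off/keep → 242
  i=1: and(0xdc,0x7b) → 88
  i=2: and(0xf6,0xa7) → 166
  i=3: and(0x51,0xb7) → 17
  i=4: and(0x93,0x0b) → 3
  i=5: and(0x95,0xd3) → 145
  i=6: and(0xf1,0x3b) → 49
  i=7: and(0x44,0xc2) → 64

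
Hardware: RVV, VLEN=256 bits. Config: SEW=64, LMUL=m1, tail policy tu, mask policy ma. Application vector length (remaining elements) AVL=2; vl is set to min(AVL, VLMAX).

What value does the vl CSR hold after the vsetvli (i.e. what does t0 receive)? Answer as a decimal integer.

vl = 2

VLMAX = VLEN×LMUL/SEW = 256×1/64 = 4
vl ← min(2, 4) = 2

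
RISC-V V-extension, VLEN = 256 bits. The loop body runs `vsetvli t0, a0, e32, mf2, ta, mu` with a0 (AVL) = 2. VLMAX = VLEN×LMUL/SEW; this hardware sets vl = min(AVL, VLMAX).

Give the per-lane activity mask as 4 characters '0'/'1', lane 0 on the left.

predicate = 1100

lanes per group: 256·1/2/32 = 4
AVL=2 ≤ VLMAX=4, so vl = 2
bits (lane 0 leftmost): 1100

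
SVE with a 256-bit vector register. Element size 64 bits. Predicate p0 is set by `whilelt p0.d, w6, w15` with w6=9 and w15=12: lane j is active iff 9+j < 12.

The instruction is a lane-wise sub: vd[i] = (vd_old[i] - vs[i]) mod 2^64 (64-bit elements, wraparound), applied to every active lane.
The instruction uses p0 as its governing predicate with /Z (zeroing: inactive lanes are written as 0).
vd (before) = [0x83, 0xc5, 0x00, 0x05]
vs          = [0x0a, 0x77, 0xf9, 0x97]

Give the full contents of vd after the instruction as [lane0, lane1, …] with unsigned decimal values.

register lanes = 256/64 = 4
p0[j] = (9+j < 12); true for j=0..2 → 3 lanes set
lane  0: sub(0x83,0x0a) ⇒ 0x79
lane  1: sub(0xc5,0x77) ⇒ 0x4e
lane  2: sub(0x00,0xf9) ⇒ 0xffffffffffffff07
lane  3: tail/zero ⇒ 0x00

vd = [121, 78, 18446744073709551367, 0]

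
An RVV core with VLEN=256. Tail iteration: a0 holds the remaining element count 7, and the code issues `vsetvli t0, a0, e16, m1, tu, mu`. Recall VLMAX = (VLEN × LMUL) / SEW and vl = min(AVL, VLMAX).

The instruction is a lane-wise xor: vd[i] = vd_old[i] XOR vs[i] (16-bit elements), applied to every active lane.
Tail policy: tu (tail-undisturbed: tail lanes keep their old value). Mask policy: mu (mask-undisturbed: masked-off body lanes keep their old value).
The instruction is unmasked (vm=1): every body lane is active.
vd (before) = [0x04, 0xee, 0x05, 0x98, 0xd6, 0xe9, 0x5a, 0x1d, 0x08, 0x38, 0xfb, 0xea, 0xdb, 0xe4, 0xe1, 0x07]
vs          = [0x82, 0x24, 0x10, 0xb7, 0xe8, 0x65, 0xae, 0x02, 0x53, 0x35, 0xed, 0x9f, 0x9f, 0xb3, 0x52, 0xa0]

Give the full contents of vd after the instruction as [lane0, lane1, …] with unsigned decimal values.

vd = [134, 202, 21, 47, 62, 140, 244, 29, 8, 56, 251, 234, 219, 228, 225, 7]

lanes per group: 256·1/16 = 16
vl = min(AVL, VLMAX) = min(7, 16) = 7
[0] xor(0x04,0x82) = 0x86
[1] xor(0xee,0x24) = 0xca
[2] xor(0x05,0x10) = 0x15
[3] xor(0x98,0xb7) = 0x2f
[4] xor(0xd6,0xe8) = 0x3e
[5] xor(0xe9,0x65) = 0x8c
[6] xor(0x5a,0xae) = 0xf4
[7] tail/keep = 0x1d
[8] tail/keep = 0x08
[9] tail/keep = 0x38
[10] tail/keep = 0xfb
[11] tail/keep = 0xea
[12] tail/keep = 0xdb
[13] tail/keep = 0xe4
[14] tail/keep = 0xe1
[15] tail/keep = 0x07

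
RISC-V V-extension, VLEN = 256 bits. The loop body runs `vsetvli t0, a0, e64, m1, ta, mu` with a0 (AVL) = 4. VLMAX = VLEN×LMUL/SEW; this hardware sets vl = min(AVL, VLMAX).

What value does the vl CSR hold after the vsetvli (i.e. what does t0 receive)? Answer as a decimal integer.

vl = 4

lanes per group: 256·1/64 = 4
vl ← min(4, 4) = 4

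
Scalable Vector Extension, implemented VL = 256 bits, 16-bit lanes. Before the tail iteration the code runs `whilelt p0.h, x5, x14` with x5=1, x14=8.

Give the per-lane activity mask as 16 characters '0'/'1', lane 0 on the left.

256-bit reg / 16-bit elem → 16 lanes
whilelt: lane j active iff 1+j < 8 → j < 7 → 7 active
bits (lane 0 leftmost): 1111111000000000

predicate = 1111111000000000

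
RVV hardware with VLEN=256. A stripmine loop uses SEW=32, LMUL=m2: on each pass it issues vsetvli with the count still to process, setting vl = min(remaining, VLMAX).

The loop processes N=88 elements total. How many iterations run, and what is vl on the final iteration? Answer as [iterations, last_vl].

[iterations, last_vl] = [6, 8]

VLMAX = (256 × 2) / 32 = 16 lanes
N=88: ⌈88/16⌉ = 6 iters; last vl = 88 − 5×16 = 8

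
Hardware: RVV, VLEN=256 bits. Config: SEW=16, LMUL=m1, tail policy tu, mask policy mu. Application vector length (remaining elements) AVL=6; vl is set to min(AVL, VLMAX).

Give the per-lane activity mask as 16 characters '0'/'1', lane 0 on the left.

predicate = 1111110000000000

VLMAX = VLEN×LMUL/SEW = 256×1/16 = 16
vl ← min(6, 16) = 6
bits (lane 0 leftmost): 1111110000000000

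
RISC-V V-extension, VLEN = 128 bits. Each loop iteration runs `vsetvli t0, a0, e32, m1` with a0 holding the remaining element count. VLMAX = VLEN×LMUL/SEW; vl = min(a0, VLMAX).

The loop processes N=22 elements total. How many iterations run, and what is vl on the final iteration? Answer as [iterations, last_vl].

VLMAX = (128 × 1) / 32 = 4 lanes
N=22: ⌈22/4⌉ = 6 iters; last vl = 22 − 5×4 = 2

[iterations, last_vl] = [6, 2]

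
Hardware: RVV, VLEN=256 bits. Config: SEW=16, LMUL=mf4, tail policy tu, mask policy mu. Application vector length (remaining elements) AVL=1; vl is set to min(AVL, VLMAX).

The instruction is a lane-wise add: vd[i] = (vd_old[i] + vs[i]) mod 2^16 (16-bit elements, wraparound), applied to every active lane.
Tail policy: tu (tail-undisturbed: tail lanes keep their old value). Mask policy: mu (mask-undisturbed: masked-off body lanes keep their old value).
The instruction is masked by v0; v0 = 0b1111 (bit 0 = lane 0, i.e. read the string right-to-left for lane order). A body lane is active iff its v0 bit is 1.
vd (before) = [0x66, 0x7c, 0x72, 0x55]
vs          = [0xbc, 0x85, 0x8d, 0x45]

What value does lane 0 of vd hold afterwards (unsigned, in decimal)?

vd[0] = 290

lanes per group: 256·1/4/16 = 4
AVL=1 ≤ VLMAX=4, so vl = 1
vd[0] add(0x66,0xbc) -> 0x122
vd[1] tail/keep -> 0x7c
vd[2] tail/keep -> 0x72
vd[3] tail/keep -> 0x55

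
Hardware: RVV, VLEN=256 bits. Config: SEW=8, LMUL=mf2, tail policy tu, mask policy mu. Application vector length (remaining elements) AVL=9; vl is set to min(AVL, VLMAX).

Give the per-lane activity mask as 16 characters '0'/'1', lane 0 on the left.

VLMAX = (256 × 1/2) / 8 = 16 lanes
AVL=9 ≤ VLMAX=16, so vl = 9
bits (lane 0 leftmost): 1111111110000000

predicate = 1111111110000000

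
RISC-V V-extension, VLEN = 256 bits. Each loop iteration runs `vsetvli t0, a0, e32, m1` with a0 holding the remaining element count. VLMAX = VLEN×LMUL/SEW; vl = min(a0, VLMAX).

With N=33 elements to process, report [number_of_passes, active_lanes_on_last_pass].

[iterations, last_vl] = [5, 1]

VLMAX = (256 × 1) / 32 = 8 lanes
iterations = ceil(33/8) = 5; final-pass vl = 1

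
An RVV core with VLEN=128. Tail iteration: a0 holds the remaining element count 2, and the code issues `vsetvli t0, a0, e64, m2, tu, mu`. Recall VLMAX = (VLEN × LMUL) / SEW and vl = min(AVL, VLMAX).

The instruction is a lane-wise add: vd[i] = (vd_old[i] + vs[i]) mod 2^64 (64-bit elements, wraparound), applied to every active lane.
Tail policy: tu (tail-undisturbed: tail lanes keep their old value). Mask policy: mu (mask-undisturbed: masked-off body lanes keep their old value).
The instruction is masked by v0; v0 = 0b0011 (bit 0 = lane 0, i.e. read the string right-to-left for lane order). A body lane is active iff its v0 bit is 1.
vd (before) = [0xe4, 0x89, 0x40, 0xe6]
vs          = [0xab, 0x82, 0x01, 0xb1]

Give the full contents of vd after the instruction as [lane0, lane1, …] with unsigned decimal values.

lanes per group: 128·2/64 = 4
vl ← min(2, 4) = 2
lane  0: add(0xe4,0xab) ⇒ 0x18f
lane  1: add(0x89,0x82) ⇒ 0x10b
lane  2: tail/keep ⇒ 0x40
lane  3: tail/keep ⇒ 0xe6

vd = [399, 267, 64, 230]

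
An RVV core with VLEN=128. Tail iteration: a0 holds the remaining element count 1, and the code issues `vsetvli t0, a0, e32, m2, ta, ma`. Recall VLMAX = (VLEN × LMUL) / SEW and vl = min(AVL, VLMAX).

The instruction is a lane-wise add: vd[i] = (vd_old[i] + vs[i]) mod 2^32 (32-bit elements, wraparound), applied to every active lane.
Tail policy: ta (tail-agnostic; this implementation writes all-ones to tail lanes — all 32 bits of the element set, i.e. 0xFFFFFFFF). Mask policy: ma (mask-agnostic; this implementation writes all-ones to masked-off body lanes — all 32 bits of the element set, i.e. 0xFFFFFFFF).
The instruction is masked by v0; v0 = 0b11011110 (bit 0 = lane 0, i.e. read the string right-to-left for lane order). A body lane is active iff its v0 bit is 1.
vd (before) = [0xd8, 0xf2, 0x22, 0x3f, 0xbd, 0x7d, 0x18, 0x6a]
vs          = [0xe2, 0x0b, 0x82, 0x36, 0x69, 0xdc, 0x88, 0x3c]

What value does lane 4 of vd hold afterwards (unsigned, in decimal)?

vd[4] = 4294967295

VLMAX = VLEN×LMUL/SEW = 128×2/32 = 8
vl ← min(1, 8) = 1
  i=0: mask-off/ones → 4294967295
  i=1: tail/ones → 4294967295
  i=2: tail/ones → 4294967295
  i=3: tail/ones → 4294967295
  i=4: tail/ones → 4294967295
  i=5: tail/ones → 4294967295
  i=6: tail/ones → 4294967295
  i=7: tail/ones → 4294967295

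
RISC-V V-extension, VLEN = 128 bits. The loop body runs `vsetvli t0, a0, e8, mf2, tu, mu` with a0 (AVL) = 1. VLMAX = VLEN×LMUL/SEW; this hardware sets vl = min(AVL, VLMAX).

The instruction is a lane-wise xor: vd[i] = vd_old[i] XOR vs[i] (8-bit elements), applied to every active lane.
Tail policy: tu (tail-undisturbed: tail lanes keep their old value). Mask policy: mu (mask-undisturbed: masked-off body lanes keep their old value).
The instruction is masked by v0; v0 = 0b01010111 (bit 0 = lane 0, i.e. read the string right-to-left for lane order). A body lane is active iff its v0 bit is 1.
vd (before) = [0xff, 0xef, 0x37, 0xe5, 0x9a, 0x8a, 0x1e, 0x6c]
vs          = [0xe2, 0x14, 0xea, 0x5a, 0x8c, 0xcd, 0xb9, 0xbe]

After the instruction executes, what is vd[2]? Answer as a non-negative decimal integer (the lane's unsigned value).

vd[2] = 55

VLMAX = (128 × 1/2) / 8 = 8 lanes
vl = min(AVL, VLMAX) = min(1, 8) = 1
  i=0: xor(0xff,0xe2) → 29
  i=1: tail/keep → 239
  i=2: tail/keep → 55
  i=3: tail/keep → 229
  i=4: tail/keep → 154
  i=5: tail/keep → 138
  i=6: tail/keep → 30
  i=7: tail/keep → 108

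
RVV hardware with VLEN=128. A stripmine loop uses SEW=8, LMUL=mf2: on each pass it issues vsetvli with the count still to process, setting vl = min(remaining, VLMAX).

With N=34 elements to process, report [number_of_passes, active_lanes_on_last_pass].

[iterations, last_vl] = [5, 2]

VLMAX = (128 × 1/2) / 8 = 8 lanes
34 elements at 8/iter → 5 passes, remainder 2 on the last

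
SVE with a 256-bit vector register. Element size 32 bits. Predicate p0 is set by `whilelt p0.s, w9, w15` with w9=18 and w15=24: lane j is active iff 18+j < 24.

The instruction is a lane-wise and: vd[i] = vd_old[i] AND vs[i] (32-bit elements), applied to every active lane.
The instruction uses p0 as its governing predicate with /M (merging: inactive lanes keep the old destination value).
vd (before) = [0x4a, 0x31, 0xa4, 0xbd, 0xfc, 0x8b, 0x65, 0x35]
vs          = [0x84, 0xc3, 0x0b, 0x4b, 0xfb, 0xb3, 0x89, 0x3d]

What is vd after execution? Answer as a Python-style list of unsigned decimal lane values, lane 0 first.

256-bit reg / 32-bit elem → 8 lanes
active while 18+j < 24, i.e. j ∈ [0,6) capped at 8 ⇒ 6
vd[0] and(0x4a,0x84) -> 0x00
vd[1] and(0x31,0xc3) -> 0x01
vd[2] and(0xa4,0x0b) -> 0x00
vd[3] and(0xbd,0x4b) -> 0x09
vd[4] and(0xfc,0xfb) -> 0xf8
vd[5] and(0x8b,0xb3) -> 0x83
vd[6] tail/keep -> 0x65
vd[7] tail/keep -> 0x35

vd = [0, 1, 0, 9, 248, 131, 101, 53]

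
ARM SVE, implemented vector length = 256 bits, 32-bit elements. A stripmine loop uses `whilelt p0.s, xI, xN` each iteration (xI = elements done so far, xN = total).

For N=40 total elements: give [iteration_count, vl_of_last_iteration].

[iterations, last_vl] = [5, 8]

lane count: 256 div 32 = 8
N=40: ⌈40/8⌉ = 5 iters; last vl = 40 − 4×8 = 8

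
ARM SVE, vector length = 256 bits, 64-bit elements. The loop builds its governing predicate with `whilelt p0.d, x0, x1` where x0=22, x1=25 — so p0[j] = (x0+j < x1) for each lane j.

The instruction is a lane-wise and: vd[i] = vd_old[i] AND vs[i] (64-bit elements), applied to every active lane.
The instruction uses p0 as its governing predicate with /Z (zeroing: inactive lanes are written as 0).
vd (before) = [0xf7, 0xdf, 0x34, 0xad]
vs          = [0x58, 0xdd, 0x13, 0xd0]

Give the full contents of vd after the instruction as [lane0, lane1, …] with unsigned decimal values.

256-bit reg / 64-bit elem → 4 lanes
p0[j] = (22+j < 25); true for j=0..2 → 3 lanes set
  i=0: and(0xf7,0x58) → 80
  i=1: and(0xdf,0xdd) → 221
  i=2: and(0x34,0x13) → 16
  i=3: tail/zero → 0

vd = [80, 221, 16, 0]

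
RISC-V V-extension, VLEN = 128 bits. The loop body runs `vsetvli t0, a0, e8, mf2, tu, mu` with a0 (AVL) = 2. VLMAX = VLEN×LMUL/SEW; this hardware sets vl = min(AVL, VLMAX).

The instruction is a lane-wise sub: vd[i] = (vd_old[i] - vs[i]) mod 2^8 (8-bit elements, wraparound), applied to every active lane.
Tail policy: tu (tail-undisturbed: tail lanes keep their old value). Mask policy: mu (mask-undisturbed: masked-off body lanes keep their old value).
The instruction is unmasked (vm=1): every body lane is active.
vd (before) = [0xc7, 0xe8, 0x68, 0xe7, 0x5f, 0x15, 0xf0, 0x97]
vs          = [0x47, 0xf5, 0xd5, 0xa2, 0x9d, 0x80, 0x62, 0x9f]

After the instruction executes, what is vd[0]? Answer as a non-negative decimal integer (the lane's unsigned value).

vd[0] = 128

lanes per group: 128·1/2/8 = 8
AVL=2 ≤ VLMAX=8, so vl = 2
vd[0] sub(0xc7,0x47) -> 0x80
vd[1] sub(0xe8,0xf5) -> 0xf3
vd[2] tail/keep -> 0x68
vd[3] tail/keep -> 0xe7
vd[4] tail/keep -> 0x5f
vd[5] tail/keep -> 0x15
vd[6] tail/keep -> 0xf0
vd[7] tail/keep -> 0x97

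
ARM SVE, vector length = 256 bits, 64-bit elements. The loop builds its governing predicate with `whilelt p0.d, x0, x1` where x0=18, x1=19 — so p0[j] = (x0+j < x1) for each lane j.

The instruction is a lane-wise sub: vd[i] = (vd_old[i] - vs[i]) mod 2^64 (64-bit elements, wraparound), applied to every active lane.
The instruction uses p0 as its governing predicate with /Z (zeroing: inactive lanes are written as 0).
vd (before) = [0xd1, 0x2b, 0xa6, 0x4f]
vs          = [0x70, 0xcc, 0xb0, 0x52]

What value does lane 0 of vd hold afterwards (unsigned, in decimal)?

register lanes = 256/64 = 4
whilelt: lane j active iff 18+j < 19 → j < 1 → 1 active
[0] sub(0xd1,0x70) = 0x61
[1] tail/zero = 0x00
[2] tail/zero = 0x00
[3] tail/zero = 0x00

vd[0] = 97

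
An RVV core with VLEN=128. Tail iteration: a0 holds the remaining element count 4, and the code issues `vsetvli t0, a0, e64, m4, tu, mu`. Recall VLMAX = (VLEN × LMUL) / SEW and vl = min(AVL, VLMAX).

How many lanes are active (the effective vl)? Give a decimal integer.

lanes per group: 128·4/64 = 8
AVL=4 ≤ VLMAX=8, so vl = 4

vl = 4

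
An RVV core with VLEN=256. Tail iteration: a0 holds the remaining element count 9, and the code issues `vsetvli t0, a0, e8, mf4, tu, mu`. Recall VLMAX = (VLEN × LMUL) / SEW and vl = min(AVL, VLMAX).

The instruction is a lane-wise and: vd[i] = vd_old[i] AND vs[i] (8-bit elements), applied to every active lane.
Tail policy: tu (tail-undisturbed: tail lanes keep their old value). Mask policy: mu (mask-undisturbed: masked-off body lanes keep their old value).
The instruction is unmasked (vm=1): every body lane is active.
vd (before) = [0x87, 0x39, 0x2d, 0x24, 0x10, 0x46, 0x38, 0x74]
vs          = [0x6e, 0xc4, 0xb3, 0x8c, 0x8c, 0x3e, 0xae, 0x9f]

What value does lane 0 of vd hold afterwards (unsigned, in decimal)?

VLMAX = VLEN×LMUL/SEW = 256×1/4/8 = 8
vl ← min(9, 8) = 8
lane  0: and(0x87,0x6e) ⇒ 0x06
lane  1: and(0x39,0xc4) ⇒ 0x00
lane  2: and(0x2d,0xb3) ⇒ 0x21
lane  3: and(0x24,0x8c) ⇒ 0x04
lane  4: and(0x10,0x8c) ⇒ 0x00
lane  5: and(0x46,0x3e) ⇒ 0x06
lane  6: and(0x38,0xae) ⇒ 0x28
lane  7: and(0x74,0x9f) ⇒ 0x14

vd[0] = 6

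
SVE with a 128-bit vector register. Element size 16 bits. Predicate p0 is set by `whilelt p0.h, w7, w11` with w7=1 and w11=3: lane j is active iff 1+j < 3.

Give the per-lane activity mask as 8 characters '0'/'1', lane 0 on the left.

lane count: 128 div 16 = 8
p0[j] = (1+j < 3); true for j=0..1 → 2 lanes set
bits (lane 0 leftmost): 11000000

predicate = 11000000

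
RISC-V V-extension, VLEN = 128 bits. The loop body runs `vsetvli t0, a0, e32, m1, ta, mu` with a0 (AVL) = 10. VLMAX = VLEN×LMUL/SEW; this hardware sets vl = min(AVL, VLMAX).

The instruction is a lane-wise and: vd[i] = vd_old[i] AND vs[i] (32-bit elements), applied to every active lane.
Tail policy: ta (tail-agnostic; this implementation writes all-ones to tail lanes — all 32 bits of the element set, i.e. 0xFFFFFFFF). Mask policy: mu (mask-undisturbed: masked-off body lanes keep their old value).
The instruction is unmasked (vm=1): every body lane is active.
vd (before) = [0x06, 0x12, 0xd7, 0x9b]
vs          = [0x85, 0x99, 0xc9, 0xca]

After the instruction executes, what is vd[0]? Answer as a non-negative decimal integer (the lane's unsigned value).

vd[0] = 4

lanes per group: 128·1/32 = 4
vl = min(AVL, VLMAX) = min(10, 4) = 4
  i=0: and(0x06,0x85) → 4
  i=1: and(0x12,0x99) → 16
  i=2: and(0xd7,0xc9) → 193
  i=3: and(0x9b,0xca) → 138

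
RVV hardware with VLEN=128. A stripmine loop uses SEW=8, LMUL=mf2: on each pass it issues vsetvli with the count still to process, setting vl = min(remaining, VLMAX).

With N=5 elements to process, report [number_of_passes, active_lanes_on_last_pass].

[iterations, last_vl] = [1, 5]

VLMAX = (128 × 1/2) / 8 = 8 lanes
5 elements at 8/iter → 1 passes, remainder 5 on the last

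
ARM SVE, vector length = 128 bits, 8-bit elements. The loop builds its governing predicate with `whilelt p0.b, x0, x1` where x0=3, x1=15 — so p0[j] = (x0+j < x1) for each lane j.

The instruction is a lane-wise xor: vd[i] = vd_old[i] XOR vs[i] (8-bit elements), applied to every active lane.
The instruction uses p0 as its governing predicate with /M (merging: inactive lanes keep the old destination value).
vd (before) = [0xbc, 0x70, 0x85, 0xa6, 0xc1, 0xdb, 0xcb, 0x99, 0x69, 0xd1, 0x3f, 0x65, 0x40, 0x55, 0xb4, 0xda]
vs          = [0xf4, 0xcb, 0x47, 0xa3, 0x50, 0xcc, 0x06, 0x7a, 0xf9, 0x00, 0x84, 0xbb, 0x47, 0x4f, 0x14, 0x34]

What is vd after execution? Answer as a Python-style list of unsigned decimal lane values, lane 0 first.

register lanes = 128/8 = 16
active while 3+j < 15, i.e. j ∈ [0,12) capped at 16 ⇒ 12
vd[0] xor(0xbc,0xf4) -> 0x48
vd[1] xor(0x70,0xcb) -> 0xbb
vd[2] xor(0x85,0x47) -> 0xc2
vd[3] xor(0xa6,0xa3) -> 0x05
vd[4] xor(0xc1,0x50) -> 0x91
vd[5] xor(0xdb,0xcc) -> 0x17
vd[6] xor(0xcb,0x06) -> 0xcd
vd[7] xor(0x99,0x7a) -> 0xe3
vd[8] xor(0x69,0xf9) -> 0x90
vd[9] xor(0xd1,0x00) -> 0xd1
vd[10] xor(0x3f,0x84) -> 0xbb
vd[11] xor(0x65,0xbb) -> 0xde
vd[12] tail/keep -> 0x40
vd[13] tail/keep -> 0x55
vd[14] tail/keep -> 0xb4
vd[15] tail/keep -> 0xda

vd = [72, 187, 194, 5, 145, 23, 205, 227, 144, 209, 187, 222, 64, 85, 180, 218]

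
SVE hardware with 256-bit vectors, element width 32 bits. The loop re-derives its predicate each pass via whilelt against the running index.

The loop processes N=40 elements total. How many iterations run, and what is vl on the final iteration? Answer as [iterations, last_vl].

[iterations, last_vl] = [5, 8]

lane count: 256 div 32 = 8
40 elements at 8/iter → 5 passes, remainder 8 on the last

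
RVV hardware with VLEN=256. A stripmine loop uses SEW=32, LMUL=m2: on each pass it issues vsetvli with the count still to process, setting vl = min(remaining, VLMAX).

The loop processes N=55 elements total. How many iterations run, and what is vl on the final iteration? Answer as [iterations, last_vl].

[iterations, last_vl] = [4, 7]

VLMAX = (256 × 2) / 32 = 16 lanes
N=55: ⌈55/16⌉ = 4 iters; last vl = 55 − 3×16 = 7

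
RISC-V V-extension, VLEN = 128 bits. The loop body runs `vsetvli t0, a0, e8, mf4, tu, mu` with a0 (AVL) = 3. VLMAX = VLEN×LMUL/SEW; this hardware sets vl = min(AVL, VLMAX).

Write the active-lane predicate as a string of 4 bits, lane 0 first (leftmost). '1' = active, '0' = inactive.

VLMAX = VLEN×LMUL/SEW = 128×1/4/8 = 4
AVL=3 ≤ VLMAX=4, so vl = 3
bits (lane 0 leftmost): 1110

predicate = 1110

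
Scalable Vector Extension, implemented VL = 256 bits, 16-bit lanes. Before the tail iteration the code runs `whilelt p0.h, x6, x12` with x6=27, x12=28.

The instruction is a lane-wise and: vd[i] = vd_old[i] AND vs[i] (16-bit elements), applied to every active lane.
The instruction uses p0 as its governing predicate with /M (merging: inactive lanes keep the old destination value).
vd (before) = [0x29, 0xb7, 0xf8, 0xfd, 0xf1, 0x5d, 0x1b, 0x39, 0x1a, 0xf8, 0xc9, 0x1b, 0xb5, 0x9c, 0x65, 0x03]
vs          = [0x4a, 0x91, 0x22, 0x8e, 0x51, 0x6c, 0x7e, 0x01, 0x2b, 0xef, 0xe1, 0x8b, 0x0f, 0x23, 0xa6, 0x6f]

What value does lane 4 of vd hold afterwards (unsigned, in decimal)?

register lanes = 256/16 = 16
p0[j] = (27+j < 28); true for j=0..0 → 1 lanes set
vd[0] and(0x29,0x4a) -> 0x08
vd[1] tail/keep -> 0xb7
vd[2] tail/keep -> 0xf8
vd[3] tail/keep -> 0xfd
vd[4] tail/keep -> 0xf1
vd[5] tail/keep -> 0x5d
vd[6] tail/keep -> 0x1b
vd[7] tail/keep -> 0x39
vd[8] tail/keep -> 0x1a
vd[9] tail/keep -> 0xf8
vd[10] tail/keep -> 0xc9
vd[11] tail/keep -> 0x1b
vd[12] tail/keep -> 0xb5
vd[13] tail/keep -> 0x9c
vd[14] tail/keep -> 0x65
vd[15] tail/keep -> 0x03

vd[4] = 241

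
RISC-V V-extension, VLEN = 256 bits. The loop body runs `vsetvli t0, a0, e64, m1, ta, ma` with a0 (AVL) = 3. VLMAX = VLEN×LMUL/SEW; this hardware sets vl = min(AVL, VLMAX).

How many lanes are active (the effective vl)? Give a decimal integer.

VLMAX = VLEN×LMUL/SEW = 256×1/64 = 4
vl = min(AVL, VLMAX) = min(3, 4) = 3

vl = 3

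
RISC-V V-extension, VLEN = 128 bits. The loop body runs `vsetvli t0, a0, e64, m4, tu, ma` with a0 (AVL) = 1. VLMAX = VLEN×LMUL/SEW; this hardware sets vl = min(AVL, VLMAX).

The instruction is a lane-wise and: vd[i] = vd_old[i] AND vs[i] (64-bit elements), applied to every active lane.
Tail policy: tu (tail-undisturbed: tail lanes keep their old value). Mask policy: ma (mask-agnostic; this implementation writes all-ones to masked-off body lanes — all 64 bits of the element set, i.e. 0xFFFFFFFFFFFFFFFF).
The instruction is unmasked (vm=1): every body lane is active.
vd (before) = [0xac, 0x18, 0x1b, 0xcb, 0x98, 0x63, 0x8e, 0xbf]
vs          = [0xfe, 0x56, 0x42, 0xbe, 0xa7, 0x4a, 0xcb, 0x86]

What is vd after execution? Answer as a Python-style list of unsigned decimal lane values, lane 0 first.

VLMAX = VLEN×LMUL/SEW = 128×4/64 = 8
vl = min(AVL, VLMAX) = min(1, 8) = 1
  i=0: and(0xac,0xfe) → 172
  i=1: tail/keep → 24
  i=2: tail/keep → 27
  i=3: tail/keep → 203
  i=4: tail/keep → 152
  i=5: tail/keep → 99
  i=6: tail/keep → 142
  i=7: tail/keep → 191

vd = [172, 24, 27, 203, 152, 99, 142, 191]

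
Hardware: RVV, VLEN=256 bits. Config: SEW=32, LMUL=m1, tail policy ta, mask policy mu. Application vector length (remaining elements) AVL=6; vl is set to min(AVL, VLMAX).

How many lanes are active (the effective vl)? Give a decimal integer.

VLMAX = (256 × 1) / 32 = 8 lanes
vl = min(AVL, VLMAX) = min(6, 8) = 6

vl = 6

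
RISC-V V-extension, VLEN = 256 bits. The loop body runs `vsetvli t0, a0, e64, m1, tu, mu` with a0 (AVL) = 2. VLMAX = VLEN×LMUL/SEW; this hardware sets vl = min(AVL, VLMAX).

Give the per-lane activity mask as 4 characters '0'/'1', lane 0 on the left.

predicate = 1100

VLMAX = VLEN×LMUL/SEW = 256×1/64 = 4
vl = min(AVL, VLMAX) = min(2, 4) = 2
bits (lane 0 leftmost): 1100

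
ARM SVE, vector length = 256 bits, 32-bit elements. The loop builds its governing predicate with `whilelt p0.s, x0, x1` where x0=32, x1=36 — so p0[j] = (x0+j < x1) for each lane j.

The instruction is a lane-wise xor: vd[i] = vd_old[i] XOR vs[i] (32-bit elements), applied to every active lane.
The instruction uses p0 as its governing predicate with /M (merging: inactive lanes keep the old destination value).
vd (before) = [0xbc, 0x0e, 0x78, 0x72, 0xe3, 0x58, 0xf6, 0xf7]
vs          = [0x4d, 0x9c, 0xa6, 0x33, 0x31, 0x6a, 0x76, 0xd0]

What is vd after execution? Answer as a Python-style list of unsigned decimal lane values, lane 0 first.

vd = [241, 146, 222, 65, 227, 88, 246, 247]

256-bit reg / 32-bit elem → 8 lanes
p0[j] = (32+j < 36); true for j=0..3 → 4 lanes set
[0] xor(0xbc,0x4d) = 0xf1
[1] xor(0x0e,0x9c) = 0x92
[2] xor(0x78,0xa6) = 0xde
[3] xor(0x72,0x33) = 0x41
[4] tail/keep = 0xe3
[5] tail/keep = 0x58
[6] tail/keep = 0xf6
[7] tail/keep = 0xf7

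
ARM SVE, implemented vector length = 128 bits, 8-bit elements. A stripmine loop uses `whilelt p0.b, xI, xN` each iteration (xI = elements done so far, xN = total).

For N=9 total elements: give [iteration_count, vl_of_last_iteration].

128-bit reg / 8-bit elem → 16 lanes
N=9: ⌈9/16⌉ = 1 iters; last vl = 9 − 0×16 = 9

[iterations, last_vl] = [1, 9]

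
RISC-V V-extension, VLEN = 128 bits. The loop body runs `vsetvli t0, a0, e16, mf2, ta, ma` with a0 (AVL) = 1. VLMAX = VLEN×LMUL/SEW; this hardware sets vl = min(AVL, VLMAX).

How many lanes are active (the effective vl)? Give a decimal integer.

VLMAX = VLEN×LMUL/SEW = 128×1/2/16 = 4
vl ← min(1, 4) = 1

vl = 1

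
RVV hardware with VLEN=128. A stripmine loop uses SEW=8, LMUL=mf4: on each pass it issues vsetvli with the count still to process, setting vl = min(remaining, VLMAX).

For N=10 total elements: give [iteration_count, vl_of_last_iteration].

lanes per group: 128·1/4/8 = 4
N=10: ⌈10/4⌉ = 3 iters; last vl = 10 − 2×4 = 2

[iterations, last_vl] = [3, 2]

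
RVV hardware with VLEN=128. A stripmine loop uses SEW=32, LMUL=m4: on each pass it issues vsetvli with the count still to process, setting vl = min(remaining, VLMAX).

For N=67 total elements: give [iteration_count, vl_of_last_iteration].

[iterations, last_vl] = [5, 3]

VLMAX = (128 × 4) / 32 = 16 lanes
N=67: ⌈67/16⌉ = 5 iters; last vl = 67 − 4×16 = 3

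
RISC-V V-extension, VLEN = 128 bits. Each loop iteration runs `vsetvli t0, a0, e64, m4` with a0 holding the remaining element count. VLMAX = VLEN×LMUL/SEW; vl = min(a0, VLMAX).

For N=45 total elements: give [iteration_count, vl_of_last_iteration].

lanes per group: 128·4/64 = 8
45 elements at 8/iter → 6 passes, remainder 5 on the last

[iterations, last_vl] = [6, 5]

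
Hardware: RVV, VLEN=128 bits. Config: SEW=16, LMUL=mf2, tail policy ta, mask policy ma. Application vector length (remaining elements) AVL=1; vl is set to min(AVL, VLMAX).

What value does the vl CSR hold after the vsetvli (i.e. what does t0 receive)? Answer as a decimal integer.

VLMAX = (128 × 1/2) / 16 = 4 lanes
vl ← min(1, 4) = 1

vl = 1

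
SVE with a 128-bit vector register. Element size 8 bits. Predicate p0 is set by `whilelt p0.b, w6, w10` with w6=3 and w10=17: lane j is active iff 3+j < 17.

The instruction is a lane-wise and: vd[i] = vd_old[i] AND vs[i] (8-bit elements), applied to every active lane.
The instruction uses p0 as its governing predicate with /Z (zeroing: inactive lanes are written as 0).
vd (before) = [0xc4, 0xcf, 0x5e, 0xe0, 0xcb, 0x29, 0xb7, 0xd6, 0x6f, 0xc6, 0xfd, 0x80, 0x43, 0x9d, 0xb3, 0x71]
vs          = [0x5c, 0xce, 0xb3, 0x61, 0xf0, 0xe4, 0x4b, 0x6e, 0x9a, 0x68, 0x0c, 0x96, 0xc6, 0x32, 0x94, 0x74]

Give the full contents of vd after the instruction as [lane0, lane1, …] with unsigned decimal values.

vd = [68, 206, 18, 96, 192, 32, 3, 70, 10, 64, 12, 128, 66, 16, 0, 0]

lane count: 128 div 8 = 16
active while 3+j < 17, i.e. j ∈ [0,14) capped at 16 ⇒ 14
vd[0] and(0xc4,0x5c) -> 0x44
vd[1] and(0xcf,0xce) -> 0xce
vd[2] and(0x5e,0xb3) -> 0x12
vd[3] and(0xe0,0x61) -> 0x60
vd[4] and(0xcb,0xf0) -> 0xc0
vd[5] and(0x29,0xe4) -> 0x20
vd[6] and(0xb7,0x4b) -> 0x03
vd[7] and(0xd6,0x6e) -> 0x46
vd[8] and(0x6f,0x9a) -> 0x0a
vd[9] and(0xc6,0x68) -> 0x40
vd[10] and(0xfd,0x0c) -> 0x0c
vd[11] and(0x80,0x96) -> 0x80
vd[12] and(0x43,0xc6) -> 0x42
vd[13] and(0x9d,0x32) -> 0x10
vd[14] tail/zero -> 0x00
vd[15] tail/zero -> 0x00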